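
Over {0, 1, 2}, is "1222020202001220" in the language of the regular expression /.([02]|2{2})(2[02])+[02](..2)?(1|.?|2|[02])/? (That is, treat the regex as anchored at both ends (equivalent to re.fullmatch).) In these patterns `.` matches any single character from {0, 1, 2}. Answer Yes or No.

Yes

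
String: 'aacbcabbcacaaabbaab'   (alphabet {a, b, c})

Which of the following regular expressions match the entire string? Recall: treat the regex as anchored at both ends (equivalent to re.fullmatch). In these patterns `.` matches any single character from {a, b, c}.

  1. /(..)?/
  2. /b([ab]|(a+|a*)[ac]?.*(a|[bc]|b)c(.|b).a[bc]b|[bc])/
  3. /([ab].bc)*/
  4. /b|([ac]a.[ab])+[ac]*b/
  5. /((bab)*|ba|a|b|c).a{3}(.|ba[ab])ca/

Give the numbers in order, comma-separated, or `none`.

1 → no match
2 → no match — must start with 'b'
3 → no match
4 → match
5 → no match — must end with 'ca'

4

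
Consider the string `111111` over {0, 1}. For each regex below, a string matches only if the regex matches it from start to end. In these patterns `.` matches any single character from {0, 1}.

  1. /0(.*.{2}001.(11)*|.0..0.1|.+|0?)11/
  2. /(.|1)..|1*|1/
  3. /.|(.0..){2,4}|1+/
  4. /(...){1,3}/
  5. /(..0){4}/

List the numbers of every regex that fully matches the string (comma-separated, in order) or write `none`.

2, 3, 4

1 → no match — must start with `0`
2 → match
3 → match
4 → match
5 → no match — must end with `0`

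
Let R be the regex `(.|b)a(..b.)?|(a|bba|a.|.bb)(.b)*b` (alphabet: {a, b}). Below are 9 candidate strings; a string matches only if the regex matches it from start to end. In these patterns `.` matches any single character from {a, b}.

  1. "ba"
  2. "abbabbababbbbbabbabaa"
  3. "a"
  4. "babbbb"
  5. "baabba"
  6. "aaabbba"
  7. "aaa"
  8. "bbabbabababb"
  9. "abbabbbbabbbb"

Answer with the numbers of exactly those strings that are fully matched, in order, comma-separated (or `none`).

1, 4, 5, 8

1 → match
2 → no match
3 → no match
4 → match
5 → match
6 → no match
7 → no match
8 → match
9 → no match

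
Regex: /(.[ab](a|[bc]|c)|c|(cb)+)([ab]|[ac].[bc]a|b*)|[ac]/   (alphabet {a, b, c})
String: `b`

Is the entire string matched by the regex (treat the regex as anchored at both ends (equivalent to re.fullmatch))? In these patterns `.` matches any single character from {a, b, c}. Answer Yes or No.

No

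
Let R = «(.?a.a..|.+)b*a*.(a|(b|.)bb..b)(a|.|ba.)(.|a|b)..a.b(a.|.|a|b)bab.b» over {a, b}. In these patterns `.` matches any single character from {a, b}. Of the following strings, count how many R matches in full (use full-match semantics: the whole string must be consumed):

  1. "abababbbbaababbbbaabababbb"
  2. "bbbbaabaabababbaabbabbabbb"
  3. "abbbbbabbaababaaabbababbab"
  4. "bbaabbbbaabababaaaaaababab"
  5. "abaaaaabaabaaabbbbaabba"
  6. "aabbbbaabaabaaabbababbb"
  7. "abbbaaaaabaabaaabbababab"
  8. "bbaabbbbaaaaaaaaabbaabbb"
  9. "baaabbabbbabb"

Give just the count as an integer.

3

1 → match
2 → no match
3 → no match
4 → no match
5 → no match — must end with "b"
6 → match
7 → match
8 → no match
9 → no match
Total matched: 3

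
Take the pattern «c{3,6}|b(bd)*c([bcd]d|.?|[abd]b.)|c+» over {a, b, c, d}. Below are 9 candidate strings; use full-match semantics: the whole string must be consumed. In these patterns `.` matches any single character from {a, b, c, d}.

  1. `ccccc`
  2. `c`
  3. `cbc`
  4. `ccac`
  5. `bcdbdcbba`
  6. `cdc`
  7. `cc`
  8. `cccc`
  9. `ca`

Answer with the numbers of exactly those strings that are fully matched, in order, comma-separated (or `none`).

1. `ccccc` → match
2. `c` → match
3. `cbc` → no match
4. `ccac` → no match
5. `bcdbdcbba` → no match
6. `cdc` → no match
7. `cc` → match
8. `cccc` → match
9. `ca` → no match

1, 2, 7, 8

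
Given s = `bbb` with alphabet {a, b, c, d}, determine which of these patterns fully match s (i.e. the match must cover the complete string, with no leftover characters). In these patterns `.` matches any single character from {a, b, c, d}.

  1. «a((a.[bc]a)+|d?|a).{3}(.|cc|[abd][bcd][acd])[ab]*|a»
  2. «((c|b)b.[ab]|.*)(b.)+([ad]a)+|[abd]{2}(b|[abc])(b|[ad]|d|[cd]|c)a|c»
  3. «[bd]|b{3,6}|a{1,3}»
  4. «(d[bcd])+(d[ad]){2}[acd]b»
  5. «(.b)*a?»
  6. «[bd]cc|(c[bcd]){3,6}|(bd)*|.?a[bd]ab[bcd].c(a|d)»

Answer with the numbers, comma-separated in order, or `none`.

3

1 → no match — must start with `a`
2 → no match
3 → match
4 → no match — must start with `d`
5 → no match
6 → no match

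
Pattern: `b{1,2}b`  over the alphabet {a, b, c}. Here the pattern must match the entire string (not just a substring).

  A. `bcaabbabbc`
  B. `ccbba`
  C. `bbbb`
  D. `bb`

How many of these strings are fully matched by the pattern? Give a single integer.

1

A. `bcaabbabbc` → no match — must end with `bb`
B. `ccbba` → no match — must start with `b`
C. `bbbb` → no match
D. `bb` → match
Total matched: 1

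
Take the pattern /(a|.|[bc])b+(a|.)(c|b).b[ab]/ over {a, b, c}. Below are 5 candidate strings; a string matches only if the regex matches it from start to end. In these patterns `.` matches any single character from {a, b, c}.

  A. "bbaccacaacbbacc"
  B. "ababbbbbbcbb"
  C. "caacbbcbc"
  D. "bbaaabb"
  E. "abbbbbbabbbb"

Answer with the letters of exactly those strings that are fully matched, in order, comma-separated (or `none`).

E

A → no match
B. "ababbbbbbcbb" → no match
C. "caacbbcbc" → no match
D. "bbaaabb" → no match
E. "abbbbbbabbbb" → match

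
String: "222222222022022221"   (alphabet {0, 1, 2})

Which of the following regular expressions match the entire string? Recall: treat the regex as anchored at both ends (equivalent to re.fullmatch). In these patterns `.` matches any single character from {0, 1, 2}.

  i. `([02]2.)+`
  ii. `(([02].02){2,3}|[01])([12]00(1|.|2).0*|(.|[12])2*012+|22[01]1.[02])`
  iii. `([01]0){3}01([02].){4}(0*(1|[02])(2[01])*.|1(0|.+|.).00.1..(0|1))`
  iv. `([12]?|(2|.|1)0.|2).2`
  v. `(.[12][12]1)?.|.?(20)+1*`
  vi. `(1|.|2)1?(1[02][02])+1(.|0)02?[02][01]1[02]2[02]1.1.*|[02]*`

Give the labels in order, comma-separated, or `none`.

i

i → match
ii → no match
iii → no match
iv → no match — must end with "2"
v → no match
vi → no match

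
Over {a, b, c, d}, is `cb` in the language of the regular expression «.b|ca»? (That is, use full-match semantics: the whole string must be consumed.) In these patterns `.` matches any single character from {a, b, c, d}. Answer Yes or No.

Yes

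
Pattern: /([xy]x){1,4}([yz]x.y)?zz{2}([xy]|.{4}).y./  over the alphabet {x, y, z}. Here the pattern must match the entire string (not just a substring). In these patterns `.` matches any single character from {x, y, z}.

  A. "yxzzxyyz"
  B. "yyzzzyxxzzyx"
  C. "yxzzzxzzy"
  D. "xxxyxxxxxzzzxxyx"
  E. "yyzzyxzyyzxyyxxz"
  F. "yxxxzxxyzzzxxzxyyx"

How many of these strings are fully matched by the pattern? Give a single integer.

1

A → no match
B → no match
C → no match
D → no match
E → no match
F → match
Total matched: 1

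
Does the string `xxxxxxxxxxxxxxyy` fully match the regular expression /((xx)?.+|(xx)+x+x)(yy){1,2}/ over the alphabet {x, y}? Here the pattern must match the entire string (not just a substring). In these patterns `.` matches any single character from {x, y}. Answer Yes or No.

Yes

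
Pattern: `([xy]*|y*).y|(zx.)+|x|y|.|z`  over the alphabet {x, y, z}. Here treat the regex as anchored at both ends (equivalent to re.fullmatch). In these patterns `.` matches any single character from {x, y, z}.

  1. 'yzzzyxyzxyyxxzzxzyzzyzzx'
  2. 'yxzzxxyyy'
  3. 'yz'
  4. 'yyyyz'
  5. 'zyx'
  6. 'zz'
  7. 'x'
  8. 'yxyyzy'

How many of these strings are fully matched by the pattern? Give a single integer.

2

1 → no match
2 → no match
3 → no match
4 → no match
5 → no match
6 → no match
7 → match
8 → match
Total matched: 2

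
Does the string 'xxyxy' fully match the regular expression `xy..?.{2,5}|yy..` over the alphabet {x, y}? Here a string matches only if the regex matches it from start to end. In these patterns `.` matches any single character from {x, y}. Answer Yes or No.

No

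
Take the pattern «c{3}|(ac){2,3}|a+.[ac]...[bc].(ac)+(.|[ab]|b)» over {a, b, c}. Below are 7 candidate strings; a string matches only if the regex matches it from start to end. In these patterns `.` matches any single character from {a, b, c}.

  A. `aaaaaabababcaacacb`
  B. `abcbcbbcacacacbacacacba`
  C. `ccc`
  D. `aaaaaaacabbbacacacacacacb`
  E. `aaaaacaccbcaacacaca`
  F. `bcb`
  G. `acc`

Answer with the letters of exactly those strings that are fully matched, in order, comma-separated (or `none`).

A, C, D, E

A → match
B → no match
C → match
D → match
E → match
F → no match
G → no match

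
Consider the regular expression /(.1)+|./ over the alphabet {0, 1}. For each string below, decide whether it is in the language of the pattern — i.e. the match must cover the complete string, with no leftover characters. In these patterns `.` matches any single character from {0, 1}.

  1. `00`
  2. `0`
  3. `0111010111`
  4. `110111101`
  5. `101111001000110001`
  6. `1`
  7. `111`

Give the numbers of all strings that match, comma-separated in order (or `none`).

2, 3, 6

1 → no match
2 → match
3 → match
4 → no match
5 → no match
6 → match
7 → no match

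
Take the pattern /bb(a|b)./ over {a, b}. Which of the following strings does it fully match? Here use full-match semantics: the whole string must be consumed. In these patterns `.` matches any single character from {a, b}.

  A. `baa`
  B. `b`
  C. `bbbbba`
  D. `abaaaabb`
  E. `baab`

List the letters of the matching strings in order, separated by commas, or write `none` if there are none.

none

A. `baa` → no match — must start with `bb`
B. `b` → no match — must start with `bb`
C. `bbbbba` → no match
D. `abaaaabb` → no match — must start with `bb`
E. `baab` → no match — must start with `bb`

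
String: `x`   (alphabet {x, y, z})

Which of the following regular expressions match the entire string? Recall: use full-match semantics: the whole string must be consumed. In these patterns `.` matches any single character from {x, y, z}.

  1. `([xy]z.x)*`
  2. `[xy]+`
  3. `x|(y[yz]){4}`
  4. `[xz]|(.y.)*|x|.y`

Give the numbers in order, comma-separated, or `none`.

1 → no match
2 → match
3 → match
4 → match

2, 3, 4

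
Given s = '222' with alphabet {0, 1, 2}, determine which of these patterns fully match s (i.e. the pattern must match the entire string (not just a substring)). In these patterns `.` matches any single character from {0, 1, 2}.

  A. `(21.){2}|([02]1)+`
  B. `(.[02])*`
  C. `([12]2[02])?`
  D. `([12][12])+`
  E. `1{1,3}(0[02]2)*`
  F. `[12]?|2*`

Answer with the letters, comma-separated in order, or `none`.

C, F

A → no match
B → no match
C → match
D → no match
E → no match — must start with '1'
F → match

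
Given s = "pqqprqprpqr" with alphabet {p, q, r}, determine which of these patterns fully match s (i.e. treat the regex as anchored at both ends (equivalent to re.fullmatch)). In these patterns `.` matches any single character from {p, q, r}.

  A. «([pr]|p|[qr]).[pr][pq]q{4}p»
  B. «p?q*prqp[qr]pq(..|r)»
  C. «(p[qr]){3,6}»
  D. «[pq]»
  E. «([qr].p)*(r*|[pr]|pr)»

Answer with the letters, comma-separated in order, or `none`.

A → no match — must end with "qp"
B → match
C → no match
D → no match
E → no match

B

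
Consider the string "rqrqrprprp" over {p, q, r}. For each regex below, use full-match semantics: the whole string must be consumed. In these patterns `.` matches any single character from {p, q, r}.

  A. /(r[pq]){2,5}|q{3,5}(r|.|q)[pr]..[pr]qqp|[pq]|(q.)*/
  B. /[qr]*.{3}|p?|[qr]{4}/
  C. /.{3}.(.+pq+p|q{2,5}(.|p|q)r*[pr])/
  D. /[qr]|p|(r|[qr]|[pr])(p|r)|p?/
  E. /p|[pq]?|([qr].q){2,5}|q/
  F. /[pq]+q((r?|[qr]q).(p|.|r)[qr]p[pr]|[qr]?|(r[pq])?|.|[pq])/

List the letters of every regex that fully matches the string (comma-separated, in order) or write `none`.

A

A → match
B → no match
C → no match
D → no match
E → no match
F → no match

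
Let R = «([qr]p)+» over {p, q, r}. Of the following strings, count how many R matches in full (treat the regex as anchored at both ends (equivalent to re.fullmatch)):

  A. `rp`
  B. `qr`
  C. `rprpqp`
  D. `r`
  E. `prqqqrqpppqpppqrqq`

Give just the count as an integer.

A → match
B → no match — must end with `p`
C → match
D → no match — must end with `p`
E → no match — must end with `p`
Total matched: 2

2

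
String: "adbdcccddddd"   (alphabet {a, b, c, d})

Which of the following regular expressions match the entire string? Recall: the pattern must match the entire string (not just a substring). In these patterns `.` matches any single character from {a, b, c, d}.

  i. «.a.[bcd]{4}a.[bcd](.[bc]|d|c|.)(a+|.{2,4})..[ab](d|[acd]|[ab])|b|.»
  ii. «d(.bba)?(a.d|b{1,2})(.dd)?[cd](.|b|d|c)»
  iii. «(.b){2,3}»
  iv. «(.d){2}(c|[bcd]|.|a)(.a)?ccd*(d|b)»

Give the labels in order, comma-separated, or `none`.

iv

i → no match
ii → no match — must start with "d"
iii → no match — must end with "b"
iv → match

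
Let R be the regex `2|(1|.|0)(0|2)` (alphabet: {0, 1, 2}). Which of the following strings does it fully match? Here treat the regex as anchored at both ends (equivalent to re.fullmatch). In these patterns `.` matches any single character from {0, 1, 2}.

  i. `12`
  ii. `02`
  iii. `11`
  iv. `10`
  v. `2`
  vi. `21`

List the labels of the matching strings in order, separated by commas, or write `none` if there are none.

i → match
ii → match
iii → no match
iv → match
v → match
vi → no match

i, ii, iv, v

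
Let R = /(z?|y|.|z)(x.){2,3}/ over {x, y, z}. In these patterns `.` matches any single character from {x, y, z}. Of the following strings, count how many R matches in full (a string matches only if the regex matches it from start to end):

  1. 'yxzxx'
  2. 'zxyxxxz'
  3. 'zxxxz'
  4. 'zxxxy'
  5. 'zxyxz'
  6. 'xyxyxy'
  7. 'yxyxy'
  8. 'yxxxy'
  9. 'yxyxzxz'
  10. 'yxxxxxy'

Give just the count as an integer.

10

1 → match
2 → match
3 → match
4 → match
5 → match
6 → match
7 → match
8 → match
9 → match
10 → match
Total matched: 10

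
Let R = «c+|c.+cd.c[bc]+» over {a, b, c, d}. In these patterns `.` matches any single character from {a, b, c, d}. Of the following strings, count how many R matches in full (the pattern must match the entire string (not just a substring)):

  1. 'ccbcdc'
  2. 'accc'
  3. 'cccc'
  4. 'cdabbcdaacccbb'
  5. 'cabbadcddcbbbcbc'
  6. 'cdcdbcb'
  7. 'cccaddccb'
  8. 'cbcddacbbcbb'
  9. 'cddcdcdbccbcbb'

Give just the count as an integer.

1 → no match
2 → no match — must start with 'c'
3 → match
4 → no match
5 → match
6 → match
7 → no match
8 → no match
9 → match
Total matched: 4

4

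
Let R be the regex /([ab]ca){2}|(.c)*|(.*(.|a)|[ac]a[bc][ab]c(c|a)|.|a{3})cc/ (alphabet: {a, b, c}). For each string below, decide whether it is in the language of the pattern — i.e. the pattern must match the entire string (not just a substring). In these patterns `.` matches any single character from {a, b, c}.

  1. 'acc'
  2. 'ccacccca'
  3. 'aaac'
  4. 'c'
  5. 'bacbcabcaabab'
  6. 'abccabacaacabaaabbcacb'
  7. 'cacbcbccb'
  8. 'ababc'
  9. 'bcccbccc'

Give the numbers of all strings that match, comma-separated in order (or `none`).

1, 9

1. 'acc' → match
2. 'ccacccca' → no match
3. 'aaac' → no match
4. 'c' → no match
5 → no match
6 → no match
7. 'cacbcbccb' → no match
8. 'ababc' → no match
9. 'bcccbccc' → match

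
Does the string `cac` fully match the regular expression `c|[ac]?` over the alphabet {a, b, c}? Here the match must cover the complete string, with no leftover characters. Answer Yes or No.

No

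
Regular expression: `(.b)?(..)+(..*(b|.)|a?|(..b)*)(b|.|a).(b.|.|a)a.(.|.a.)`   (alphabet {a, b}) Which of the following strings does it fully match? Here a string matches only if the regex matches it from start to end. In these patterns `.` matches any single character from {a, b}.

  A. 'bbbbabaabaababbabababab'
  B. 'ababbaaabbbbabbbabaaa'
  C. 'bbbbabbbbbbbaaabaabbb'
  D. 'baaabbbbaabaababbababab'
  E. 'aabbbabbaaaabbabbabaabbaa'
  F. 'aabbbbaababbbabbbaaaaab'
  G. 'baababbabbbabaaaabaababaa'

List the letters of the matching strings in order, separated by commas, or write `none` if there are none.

B, E, F

A → no match
B → match
C → no match
D → no match
E → match
F → match
G → no match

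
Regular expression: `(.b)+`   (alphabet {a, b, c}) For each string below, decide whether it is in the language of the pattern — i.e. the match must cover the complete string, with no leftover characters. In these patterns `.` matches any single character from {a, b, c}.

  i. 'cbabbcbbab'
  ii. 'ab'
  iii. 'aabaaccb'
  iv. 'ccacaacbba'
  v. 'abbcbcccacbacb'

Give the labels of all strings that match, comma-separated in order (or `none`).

ii

i → no match
ii → match
iii → no match
iv → no match — must end with 'b'
v → no match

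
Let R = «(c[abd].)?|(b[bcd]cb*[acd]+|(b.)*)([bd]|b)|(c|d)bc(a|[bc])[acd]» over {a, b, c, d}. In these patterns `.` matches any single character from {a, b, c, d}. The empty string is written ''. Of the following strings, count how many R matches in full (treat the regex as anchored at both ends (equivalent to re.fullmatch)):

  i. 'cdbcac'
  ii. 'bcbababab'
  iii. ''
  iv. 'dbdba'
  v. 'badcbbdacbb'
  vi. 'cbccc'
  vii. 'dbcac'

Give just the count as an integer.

i → no match
ii → match
iii → match
iv → no match
v → no match
vi → match
vii → match
Total matched: 4

4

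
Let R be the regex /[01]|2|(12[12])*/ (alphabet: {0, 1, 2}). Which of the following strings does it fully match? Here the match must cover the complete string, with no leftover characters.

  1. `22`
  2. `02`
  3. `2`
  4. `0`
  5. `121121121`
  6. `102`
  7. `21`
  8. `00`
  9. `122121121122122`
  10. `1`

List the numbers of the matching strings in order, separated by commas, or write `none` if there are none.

1 → no match
2 → no match
3 → match
4 → match
5 → match
6 → no match
7 → no match
8 → no match
9 → match
10 → match

3, 4, 5, 9, 10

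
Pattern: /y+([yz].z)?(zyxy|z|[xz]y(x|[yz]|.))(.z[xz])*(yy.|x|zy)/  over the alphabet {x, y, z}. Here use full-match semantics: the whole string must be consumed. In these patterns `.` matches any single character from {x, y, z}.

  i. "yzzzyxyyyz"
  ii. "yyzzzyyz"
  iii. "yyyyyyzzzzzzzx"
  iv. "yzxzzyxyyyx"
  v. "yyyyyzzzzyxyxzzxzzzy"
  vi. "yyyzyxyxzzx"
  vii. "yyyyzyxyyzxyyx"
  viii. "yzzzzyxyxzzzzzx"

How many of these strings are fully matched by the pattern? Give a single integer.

i → no match
ii → match
iii → match
iv → match
v → match
vi → match
vii → match
viii → match
Total matched: 7

7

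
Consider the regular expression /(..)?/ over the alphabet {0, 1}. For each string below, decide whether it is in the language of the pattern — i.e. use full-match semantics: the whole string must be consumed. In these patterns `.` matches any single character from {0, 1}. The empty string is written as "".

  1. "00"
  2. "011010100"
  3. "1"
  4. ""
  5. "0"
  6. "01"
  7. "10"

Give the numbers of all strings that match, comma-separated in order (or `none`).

1, 4, 6, 7

1 → match
2 → no match
3 → no match
4 → match
5 → no match
6 → match
7 → match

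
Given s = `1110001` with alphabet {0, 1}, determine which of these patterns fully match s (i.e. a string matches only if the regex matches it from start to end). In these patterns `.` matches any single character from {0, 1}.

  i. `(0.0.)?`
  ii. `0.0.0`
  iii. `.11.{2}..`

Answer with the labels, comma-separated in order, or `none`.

iii

i → no match
ii → no match — must start with `0`
iii → match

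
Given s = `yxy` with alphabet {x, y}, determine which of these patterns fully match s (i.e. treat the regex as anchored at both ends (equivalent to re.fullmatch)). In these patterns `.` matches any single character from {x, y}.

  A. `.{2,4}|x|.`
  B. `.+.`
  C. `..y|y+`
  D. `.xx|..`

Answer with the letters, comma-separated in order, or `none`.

A → match
B → match
C → match
D → no match

A, B, C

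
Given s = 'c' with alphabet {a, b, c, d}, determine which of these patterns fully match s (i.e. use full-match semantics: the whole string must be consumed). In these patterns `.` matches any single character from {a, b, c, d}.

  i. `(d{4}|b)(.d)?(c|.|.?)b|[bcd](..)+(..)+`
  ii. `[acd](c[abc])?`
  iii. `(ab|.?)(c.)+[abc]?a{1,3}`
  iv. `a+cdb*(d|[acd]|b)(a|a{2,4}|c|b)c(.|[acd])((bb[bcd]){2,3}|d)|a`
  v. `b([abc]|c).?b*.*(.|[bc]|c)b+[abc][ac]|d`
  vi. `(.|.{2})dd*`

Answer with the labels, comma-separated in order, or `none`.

i → no match
ii → match
iii → no match — must end with 'a'
iv → no match — must start with 'a'
v → no match
vi → no match

ii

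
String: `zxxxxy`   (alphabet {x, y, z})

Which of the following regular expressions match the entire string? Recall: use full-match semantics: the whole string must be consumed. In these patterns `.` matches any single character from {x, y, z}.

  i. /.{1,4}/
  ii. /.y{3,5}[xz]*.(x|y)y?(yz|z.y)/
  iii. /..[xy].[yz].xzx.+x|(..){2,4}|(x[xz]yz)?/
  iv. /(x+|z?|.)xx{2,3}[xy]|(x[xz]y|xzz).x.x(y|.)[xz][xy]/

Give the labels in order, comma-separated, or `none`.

i → no match
ii → no match
iii → match
iv → match

iii, iv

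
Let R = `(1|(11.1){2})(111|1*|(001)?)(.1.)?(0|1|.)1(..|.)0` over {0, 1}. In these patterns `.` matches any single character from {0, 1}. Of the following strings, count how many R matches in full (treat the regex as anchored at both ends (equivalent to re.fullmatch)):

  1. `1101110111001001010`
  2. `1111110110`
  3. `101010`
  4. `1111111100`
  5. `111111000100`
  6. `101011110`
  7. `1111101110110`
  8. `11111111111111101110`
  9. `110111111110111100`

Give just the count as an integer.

1 → no match
2. `1111110110` → match
3. `101010` → match
4. `1111111100` → match
5. `111111000100` → no match
6. `101011110` → match
7 → no match
8 → match
9 → match
Total matched: 6

6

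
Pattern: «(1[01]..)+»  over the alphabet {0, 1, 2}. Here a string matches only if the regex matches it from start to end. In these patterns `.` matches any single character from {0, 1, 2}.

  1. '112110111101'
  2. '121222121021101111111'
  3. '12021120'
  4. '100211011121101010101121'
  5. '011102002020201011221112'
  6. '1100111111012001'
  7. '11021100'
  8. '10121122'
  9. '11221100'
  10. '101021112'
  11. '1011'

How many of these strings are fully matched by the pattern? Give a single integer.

1 → match
2 → no match
3 → no match
4 → match
5 → no match — must start with '1'
6 → no match
7 → match
8 → match
9 → match
10 → no match
11 → match
Total matched: 6

6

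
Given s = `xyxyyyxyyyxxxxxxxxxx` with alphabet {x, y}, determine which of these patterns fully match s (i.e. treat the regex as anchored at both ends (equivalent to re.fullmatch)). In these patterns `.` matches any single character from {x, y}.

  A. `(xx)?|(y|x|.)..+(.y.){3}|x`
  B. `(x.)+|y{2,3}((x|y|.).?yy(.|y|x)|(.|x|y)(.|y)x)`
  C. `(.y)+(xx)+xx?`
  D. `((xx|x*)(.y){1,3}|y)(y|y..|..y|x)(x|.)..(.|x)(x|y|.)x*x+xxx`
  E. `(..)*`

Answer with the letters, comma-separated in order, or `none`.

A → no match
B → no match
C → match
D → match
E → match

C, D, E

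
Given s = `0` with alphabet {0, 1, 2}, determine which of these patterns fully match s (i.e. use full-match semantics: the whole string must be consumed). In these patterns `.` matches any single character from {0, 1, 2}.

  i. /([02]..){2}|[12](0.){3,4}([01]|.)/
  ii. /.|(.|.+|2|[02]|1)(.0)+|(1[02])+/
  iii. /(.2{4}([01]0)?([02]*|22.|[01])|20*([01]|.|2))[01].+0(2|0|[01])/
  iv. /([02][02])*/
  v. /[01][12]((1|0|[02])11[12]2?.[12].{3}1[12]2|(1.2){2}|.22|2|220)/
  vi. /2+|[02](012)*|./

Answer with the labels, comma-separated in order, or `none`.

i → no match
ii → match
iii → no match
iv → no match
v → no match
vi → match

ii, vi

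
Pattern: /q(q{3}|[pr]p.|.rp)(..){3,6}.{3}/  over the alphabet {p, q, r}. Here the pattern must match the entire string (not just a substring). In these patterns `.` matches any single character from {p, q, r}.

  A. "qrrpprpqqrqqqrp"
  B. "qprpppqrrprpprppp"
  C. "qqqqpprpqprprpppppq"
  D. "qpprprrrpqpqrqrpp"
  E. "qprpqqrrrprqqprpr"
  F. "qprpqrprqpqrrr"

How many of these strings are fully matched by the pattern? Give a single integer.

A → match
B → match
C → match
D → match
E → match
F → no match
Total matched: 5

5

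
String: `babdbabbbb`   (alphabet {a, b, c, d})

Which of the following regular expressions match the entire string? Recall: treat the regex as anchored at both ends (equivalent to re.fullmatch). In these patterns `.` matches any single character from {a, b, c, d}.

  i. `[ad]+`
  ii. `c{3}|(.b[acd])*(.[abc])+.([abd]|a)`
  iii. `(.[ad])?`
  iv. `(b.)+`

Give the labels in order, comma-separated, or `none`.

iv

i → no match
ii → no match
iii → no match
iv → match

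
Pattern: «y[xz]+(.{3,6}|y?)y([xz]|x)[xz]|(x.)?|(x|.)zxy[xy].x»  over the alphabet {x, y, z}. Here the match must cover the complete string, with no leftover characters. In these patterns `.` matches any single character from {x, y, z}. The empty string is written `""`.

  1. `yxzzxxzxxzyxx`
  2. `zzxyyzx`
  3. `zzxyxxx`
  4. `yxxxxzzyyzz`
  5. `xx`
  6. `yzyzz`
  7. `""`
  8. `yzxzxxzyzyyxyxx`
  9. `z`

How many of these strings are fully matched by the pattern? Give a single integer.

1 → match
2 → match
3 → match
4 → match
5 → match
6 → match
7 → match
8 → match
9 → no match
Total matched: 8

8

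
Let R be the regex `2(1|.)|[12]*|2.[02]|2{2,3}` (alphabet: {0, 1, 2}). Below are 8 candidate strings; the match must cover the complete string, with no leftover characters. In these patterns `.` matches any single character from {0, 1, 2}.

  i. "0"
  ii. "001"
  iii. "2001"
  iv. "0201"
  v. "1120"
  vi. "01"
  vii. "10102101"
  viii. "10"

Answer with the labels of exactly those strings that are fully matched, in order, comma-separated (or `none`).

i → no match
ii → no match
iii → no match
iv → no match
v → no match
vi → no match
vii → no match
viii → no match

none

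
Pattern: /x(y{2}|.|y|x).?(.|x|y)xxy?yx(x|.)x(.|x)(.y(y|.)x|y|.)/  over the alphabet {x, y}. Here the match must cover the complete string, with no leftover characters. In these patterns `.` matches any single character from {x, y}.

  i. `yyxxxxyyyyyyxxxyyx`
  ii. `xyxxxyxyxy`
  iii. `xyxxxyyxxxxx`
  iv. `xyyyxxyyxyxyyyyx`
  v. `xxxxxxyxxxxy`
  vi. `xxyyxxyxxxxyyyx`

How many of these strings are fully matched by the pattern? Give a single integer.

i → no match — must start with `x`
ii. `xyxxxyxyxy` → no match
iii. `xyxxxyyxxxxx` → match
iv → match
v. `xxxxxxyxxxxy` → match
vi → match
Total matched: 4

4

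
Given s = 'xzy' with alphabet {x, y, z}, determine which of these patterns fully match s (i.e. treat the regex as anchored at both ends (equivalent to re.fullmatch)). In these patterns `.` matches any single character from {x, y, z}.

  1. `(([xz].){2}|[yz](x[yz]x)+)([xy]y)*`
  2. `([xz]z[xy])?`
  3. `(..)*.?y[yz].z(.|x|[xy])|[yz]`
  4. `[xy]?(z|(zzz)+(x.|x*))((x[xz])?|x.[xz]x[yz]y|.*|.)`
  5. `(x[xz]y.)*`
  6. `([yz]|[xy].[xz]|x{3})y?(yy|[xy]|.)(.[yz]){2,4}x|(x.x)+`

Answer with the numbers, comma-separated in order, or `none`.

2, 4

1 → no match
2 → match
3 → no match
4 → match
5 → no match
6 → no match — must end with 'x'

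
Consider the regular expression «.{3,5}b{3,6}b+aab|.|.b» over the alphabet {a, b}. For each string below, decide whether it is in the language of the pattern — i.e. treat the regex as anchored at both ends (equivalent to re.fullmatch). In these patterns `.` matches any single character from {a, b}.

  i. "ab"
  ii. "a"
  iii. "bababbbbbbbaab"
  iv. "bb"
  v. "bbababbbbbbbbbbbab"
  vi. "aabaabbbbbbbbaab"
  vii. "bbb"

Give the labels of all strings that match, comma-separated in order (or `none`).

i, ii, iii, iv, vi

i → match
ii → match
iii → match
iv → match
v → no match
vi → match
vii → no match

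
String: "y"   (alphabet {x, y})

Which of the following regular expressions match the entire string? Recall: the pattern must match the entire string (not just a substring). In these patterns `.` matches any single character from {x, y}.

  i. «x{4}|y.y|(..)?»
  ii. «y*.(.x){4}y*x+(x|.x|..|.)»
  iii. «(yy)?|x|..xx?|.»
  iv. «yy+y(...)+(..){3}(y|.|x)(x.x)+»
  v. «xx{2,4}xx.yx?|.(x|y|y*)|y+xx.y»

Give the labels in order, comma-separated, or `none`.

i → no match
ii → no match
iii → match
iv → no match — must start with "yy"
v → match

iii, v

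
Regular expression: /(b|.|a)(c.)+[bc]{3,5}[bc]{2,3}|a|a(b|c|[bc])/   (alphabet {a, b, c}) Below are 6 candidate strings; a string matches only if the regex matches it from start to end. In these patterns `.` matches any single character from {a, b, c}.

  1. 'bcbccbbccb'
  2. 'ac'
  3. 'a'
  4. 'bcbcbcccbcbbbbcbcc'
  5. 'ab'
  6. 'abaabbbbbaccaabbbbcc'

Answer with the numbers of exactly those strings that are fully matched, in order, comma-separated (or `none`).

1, 2, 3, 4, 5

1 → match
2 → match
3 → match
4 → match
5 → match
6 → no match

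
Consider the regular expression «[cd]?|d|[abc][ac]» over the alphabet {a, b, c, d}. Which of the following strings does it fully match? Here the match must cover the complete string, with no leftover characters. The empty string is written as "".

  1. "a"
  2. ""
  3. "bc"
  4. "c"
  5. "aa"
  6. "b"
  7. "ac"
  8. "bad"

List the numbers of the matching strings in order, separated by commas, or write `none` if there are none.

2, 3, 4, 5, 7

1 → no match
2 → match
3 → match
4 → match
5 → match
6 → no match
7 → match
8 → no match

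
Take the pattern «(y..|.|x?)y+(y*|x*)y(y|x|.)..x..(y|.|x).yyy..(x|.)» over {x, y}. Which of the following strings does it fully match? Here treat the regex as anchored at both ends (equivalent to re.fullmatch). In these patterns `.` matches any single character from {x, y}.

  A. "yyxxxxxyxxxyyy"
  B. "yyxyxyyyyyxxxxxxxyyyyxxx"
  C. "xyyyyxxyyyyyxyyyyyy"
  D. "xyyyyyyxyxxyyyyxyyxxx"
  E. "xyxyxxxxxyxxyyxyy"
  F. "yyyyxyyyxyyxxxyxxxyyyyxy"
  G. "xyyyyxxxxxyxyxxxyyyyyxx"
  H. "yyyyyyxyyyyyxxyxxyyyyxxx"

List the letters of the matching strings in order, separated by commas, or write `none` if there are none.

none

A → no match
B → no match
C → no match
D → no match
E → no match
F → no match
G → no match
H → no match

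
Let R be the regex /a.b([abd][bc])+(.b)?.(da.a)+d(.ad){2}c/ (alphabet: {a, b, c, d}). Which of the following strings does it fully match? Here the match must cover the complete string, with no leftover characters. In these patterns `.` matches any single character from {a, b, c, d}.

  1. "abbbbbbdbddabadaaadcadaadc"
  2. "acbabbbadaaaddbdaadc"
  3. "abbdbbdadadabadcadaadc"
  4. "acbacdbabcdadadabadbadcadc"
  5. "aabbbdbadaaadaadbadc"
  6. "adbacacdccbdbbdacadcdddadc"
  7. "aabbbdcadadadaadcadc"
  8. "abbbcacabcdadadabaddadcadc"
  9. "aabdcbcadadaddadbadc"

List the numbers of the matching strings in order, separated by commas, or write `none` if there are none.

1 → match
2 → no match
3 → match
4 → match
5 → match
6 → no match
7 → match
8 → match
9 → match

1, 3, 4, 5, 7, 8, 9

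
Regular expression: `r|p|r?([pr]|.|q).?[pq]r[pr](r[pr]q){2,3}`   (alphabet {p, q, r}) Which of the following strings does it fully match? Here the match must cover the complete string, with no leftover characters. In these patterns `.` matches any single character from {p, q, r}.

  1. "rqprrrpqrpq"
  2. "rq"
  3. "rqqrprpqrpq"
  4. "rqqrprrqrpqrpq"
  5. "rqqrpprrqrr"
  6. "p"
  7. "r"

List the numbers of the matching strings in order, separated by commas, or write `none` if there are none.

1 → match
2 → no match
3 → match
4 → match
5 → no match
6 → match
7 → match

1, 3, 4, 6, 7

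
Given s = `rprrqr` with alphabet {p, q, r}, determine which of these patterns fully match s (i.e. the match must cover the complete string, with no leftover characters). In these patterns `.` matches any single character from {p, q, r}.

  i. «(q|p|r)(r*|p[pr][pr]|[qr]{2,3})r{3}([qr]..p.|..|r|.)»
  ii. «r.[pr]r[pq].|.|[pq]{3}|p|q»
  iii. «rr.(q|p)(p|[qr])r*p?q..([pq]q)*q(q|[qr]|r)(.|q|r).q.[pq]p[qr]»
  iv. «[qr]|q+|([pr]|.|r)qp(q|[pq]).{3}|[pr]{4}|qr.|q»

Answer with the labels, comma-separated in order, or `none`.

i → no match
ii → match
iii → no match — must start with `rr`
iv → no match

ii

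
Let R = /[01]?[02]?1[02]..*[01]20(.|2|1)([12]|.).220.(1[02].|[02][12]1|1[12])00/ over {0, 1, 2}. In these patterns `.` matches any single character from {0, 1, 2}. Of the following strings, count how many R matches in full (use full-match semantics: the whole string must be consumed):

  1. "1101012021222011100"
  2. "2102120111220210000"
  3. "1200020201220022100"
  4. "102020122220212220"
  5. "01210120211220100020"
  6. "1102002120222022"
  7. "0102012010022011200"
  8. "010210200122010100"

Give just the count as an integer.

4

1 → match
2 → match
3 → match
4 → no match — must end with "00"
5 → no match — must end with "00"
6 → no match — must end with "00"
7 → match
8 → no match
Total matched: 4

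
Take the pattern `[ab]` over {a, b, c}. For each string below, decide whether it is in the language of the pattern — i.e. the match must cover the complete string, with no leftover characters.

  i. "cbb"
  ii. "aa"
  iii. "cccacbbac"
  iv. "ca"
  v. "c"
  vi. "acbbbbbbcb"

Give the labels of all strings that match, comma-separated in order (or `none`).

none

i → no match
ii → no match
iii → no match
iv → no match
v → no match
vi → no match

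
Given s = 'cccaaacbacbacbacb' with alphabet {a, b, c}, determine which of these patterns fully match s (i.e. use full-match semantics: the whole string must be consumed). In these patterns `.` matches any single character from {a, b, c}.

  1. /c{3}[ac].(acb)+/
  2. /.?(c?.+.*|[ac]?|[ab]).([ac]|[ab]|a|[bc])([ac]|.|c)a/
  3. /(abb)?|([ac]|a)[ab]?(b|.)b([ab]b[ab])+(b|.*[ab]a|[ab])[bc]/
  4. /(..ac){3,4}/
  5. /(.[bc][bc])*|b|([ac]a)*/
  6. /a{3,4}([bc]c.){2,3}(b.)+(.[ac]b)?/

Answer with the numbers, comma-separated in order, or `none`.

1

1 → match
2 → no match — must end with 'a'
3 → no match
4 → no match — must end with 'ac'
5 → no match
6 → no match — must start with 'a'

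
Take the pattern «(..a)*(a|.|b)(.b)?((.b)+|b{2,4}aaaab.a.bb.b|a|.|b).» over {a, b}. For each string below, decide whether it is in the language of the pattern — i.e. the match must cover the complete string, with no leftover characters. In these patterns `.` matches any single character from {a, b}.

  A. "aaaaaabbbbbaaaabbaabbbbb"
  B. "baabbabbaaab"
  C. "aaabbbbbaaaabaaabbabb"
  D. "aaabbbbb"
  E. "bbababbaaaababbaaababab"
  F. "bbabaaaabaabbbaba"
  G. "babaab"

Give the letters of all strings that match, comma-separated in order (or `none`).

A, B, C, D

A → match
B → match
C → match
D → match
E → no match
F → no match
G → no match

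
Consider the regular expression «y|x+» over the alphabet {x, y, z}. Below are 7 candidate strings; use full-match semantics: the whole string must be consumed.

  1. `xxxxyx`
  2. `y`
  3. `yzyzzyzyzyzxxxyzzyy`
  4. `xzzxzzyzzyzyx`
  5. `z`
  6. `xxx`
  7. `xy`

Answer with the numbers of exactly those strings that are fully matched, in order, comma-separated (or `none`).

2, 6

1 → no match
2 → match
3 → no match
4 → no match
5 → no match
6 → match
7 → no match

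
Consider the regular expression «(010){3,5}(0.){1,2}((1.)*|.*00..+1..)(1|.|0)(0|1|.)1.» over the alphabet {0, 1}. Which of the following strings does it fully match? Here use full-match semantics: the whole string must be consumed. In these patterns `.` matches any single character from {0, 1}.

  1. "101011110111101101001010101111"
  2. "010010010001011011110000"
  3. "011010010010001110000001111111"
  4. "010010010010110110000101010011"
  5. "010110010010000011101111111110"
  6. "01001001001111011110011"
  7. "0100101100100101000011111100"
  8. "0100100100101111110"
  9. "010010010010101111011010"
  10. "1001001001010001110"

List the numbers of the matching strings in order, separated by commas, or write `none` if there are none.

4, 6, 8

1 → no match — must start with "010"
2 → no match
3 → no match — must start with "010"
4 → match
5 → no match
6 → match
7 → no match
8 → match
9 → no match
10 → no match — must start with "010"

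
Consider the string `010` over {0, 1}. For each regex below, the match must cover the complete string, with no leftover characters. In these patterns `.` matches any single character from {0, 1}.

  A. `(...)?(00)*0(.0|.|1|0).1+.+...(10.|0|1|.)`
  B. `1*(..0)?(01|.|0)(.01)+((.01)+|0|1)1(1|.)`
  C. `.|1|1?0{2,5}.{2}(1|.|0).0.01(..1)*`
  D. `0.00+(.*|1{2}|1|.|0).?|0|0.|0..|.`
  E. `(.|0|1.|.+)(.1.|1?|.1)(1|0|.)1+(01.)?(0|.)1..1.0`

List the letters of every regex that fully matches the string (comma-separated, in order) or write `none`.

A → no match
B → no match
C → no match
D → match
E → no match

D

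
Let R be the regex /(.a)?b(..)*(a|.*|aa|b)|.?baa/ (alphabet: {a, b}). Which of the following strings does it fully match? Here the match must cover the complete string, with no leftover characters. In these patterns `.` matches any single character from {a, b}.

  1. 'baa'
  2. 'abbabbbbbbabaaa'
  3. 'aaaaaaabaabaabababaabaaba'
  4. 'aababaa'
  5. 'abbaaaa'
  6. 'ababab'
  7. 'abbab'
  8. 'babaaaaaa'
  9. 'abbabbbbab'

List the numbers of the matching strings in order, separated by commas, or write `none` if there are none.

1. 'baa' → match
2 → no match
3 → no match
4. 'aababaa' → match
5. 'abbaaaa' → no match
6. 'ababab' → no match
7. 'abbab' → no match
8. 'babaaaaaa' → match
9. 'abbabbbbab' → no match

1, 4, 8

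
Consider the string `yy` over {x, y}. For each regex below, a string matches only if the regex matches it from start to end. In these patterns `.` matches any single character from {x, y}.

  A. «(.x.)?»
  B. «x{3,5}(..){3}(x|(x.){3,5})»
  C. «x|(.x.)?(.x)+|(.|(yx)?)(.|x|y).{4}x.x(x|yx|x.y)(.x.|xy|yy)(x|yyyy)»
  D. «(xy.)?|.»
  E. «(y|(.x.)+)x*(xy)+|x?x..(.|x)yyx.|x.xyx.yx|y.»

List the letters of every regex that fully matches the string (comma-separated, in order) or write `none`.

E

A → no match
B → no match — must start with `x`
C → no match
D → no match
E → match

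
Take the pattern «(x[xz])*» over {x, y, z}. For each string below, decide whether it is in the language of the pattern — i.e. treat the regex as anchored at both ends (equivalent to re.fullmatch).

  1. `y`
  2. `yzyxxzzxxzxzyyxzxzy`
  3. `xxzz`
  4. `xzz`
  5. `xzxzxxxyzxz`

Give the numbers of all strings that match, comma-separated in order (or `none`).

none

1 → no match
2 → no match
3 → no match
4 → no match
5 → no match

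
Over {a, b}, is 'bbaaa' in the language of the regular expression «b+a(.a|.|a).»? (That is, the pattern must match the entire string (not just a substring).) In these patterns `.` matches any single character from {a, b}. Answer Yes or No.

Yes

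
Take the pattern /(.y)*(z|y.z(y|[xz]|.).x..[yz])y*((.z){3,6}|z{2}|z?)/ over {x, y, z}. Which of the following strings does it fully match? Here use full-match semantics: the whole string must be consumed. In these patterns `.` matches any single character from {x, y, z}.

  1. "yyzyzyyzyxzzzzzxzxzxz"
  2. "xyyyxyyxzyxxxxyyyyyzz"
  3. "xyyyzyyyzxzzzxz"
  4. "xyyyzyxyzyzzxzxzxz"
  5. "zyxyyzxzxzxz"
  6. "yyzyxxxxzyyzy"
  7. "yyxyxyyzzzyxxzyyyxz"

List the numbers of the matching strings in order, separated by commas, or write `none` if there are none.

2, 3, 4

1 → no match
2 → match
3 → match
4 → match
5. "zyxyyzxzxzxz" → no match
6 → no match
7 → no match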